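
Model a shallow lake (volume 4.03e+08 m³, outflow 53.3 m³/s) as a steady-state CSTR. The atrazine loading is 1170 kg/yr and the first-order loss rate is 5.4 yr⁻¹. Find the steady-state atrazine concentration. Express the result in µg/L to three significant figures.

0.303 µg/L

Outflow Q = 53.3 m³/s × 3.156e+07 s/yr = 1.682e+09 m³/yr.
Steady-state CSTR mass balance: W = Q·C + k·V·C, so C = W/(Q + kV).
Q + kV = 1.682e+09 + 5.4·4.03e+08 = 3.858e+09 m³/yr.
C = 1170/3.858e+09 = 3.032e-07 kg/m³ = 0.0003032 mg/L = 0.3032 µg/L.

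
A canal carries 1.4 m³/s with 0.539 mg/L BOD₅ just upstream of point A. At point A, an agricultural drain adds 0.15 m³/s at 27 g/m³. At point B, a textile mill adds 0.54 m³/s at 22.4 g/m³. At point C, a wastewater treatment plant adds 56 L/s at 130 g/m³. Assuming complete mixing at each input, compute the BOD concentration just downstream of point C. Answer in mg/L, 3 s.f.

After input A: C = (1.4·0.539 + 0.15·27) / 1.55 = 3.1 mg/L.
After input B: C = (1.55·3.1 + 0.54·22.4) / 2.09 = 8.086 mg/L.
56 L/s = 0.056 m³/s.
After input C: C = (2.09·8.086 + 0.056·130) / 2.146 = 11.27 mg/L.

11.3 mg/L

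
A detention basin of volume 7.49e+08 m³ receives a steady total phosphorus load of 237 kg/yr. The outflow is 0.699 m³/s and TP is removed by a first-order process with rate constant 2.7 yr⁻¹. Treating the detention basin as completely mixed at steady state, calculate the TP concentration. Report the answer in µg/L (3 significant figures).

0.116 µg/L

Outflow Q = 0.699 m³/s × 3.156e+07 s/yr = 2.206e+07 m³/yr.
Steady-state CSTR mass balance: W = Q·C + k·V·C, so C = W/(Q + kV).
Q + kV = 2.206e+07 + 2.7·7.49e+08 = 2.044e+09 m³/yr.
C = 237/2.044e+09 = 1.159e-07 kg/m³ = 0.0001159 mg/L = 0.1159 µg/L.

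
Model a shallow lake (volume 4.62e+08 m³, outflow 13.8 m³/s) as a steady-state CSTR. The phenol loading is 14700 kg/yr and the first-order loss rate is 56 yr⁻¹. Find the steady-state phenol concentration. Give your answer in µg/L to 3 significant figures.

0.559 µg/L

Outflow Q = 13.8 m³/s × 3.156e+07 s/yr = 4.355e+08 m³/yr.
Steady-state CSTR mass balance: W = Q·C + k·V·C, so C = W/(Q + kV).
Q + kV = 4.355e+08 + 56·4.62e+08 = 2.631e+10 m³/yr.
C = 14700/2.631e+10 = 5.588e-07 kg/m³ = 0.0005588 mg/L = 0.5588 µg/L.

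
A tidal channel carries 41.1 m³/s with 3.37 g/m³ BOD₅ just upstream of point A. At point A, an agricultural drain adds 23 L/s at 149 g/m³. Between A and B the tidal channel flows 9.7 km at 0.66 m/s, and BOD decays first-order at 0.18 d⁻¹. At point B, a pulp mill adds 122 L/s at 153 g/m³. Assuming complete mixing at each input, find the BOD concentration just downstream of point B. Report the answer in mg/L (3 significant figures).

3.79 mg/L

23 L/s = 0.023 m³/s.
After input A: C = (41.1·3.37 + 0.023·149) / 41.12 = 3.451 mg/L.
Over the 9.7 km reach to input B (t = 1.47e+04 s = 0.1701 d), decay gives C = 3.451·exp(−0.18·0.1701) = 3.347 mg/L.
122 L/s = 0.122 m³/s.
After input B: C = (41.12·3.347 + 0.122·153) / 41.25 = 3.79 mg/L.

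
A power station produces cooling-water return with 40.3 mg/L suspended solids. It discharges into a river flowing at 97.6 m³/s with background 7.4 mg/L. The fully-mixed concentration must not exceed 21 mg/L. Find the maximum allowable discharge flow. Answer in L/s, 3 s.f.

68800 L/s

Mass balance at complete mixing: C_std·(Q_w + Q_r) = Q_w·C_e + Q_r·C_b.
Rearranging, Q_w = Q_r·(C_std − C_b)/(C_e − C_std) = 97.6·(21 − 7.4) / (40.3 − 21) = 68.78 m³/s.
= 6.878e+04 L/s.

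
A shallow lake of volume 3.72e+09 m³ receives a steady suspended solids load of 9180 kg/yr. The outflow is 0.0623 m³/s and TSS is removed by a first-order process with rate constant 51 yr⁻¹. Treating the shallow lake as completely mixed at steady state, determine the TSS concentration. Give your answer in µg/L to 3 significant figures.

Outflow Q = 0.0623 m³/s × 3.156e+07 s/yr = 1.966e+06 m³/yr.
Steady-state CSTR mass balance: W = Q·C + k·V·C, so C = W/(Q + kV).
Q + kV = 1.966e+06 + 51·3.72e+09 = 1.897e+11 m³/yr.
C = 9180/1.897e+11 = 4.839e-08 kg/m³ = 4.839e-05 mg/L = 0.04839 µg/L.

0.0484 µg/L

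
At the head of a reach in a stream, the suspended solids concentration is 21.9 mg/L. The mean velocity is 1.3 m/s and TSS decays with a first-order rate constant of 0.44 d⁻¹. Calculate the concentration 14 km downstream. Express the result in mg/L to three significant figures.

Travel time t = 14 km / 1.3 m/s = 1.4e+04/1.3 = 1.077e+04 s = 0.1246 d.
First-order decay: C = 21.9·exp(−0.44·0.1246) = 21.9·0.9466 = 20.73 mg/L.

20.7 mg/L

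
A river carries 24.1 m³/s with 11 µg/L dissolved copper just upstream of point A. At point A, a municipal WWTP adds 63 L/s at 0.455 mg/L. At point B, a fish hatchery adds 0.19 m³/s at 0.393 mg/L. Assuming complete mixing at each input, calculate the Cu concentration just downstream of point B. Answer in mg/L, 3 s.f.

0.0151 mg/L

11 µg/L = 0.011 mg/L.
63 L/s = 0.063 m³/s.
After input A: C = (24.1·0.011 + 0.063·0.455) / 24.16 = 0.01216 mg/L.
After input B: C = (24.16·0.01216 + 0.19·0.393) / 24.35 = 0.01513 mg/L.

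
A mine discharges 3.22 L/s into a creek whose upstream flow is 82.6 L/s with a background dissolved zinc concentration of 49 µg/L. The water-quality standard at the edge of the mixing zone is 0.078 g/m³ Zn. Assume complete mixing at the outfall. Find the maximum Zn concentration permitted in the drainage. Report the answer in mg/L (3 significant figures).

0.822 mg/L

3.22 L/s = 0.00322 m³/s.
82.6 L/s = 0.0826 m³/s.
49 µg/L = 0.049 mg/L.
Mass balance: 0.078·0.08582 = 0.00322·Cₑ + 0.0826·0.049.
Cₑ = (0.006694 − 0.004047) / 0.00322 = 0.8219 mg/L.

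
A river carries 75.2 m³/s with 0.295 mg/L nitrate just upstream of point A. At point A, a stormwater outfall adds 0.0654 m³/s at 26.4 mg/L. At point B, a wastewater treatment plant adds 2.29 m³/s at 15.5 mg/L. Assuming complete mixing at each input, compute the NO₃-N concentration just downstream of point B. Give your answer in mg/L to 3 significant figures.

0.766 mg/L

After input A: C = (75.2·0.295 + 0.0654·26.4) / 75.27 = 0.3177 mg/L.
After input B: C = (75.27·0.3177 + 2.29·15.5) / 77.56 = 0.766 mg/L.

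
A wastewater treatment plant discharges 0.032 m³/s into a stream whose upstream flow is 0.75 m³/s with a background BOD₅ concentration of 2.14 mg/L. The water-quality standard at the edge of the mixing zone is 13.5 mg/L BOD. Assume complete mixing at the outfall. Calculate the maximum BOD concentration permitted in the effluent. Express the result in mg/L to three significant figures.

280 mg/L

Mass balance: 13.5·0.782 = 0.032·Cₑ + 0.75·2.14.
Cₑ = (10.56 − 1.605) / 0.032 = 279.8 mg/L.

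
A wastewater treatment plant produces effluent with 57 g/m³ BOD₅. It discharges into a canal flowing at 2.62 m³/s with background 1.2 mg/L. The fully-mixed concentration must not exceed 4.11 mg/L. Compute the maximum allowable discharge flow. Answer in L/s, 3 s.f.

144 L/s

Mass balance at complete mixing: C_std·(Q_w + Q_r) = Q_w·C_e + Q_r·C_b.
Rearranging, Q_w = Q_r·(C_std − C_b)/(C_e − C_std) = 2.62·(4.11 − 1.2) / (57 − 4.11) = 0.1442 m³/s.
= 144.2 L/s.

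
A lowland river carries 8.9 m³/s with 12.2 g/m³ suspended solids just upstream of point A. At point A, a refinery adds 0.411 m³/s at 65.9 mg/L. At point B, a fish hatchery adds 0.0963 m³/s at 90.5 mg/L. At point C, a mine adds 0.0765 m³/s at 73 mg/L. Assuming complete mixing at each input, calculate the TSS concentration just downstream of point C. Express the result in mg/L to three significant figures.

15.8 mg/L

After input A: C = (8.9·12.2 + 0.411·65.9) / 9.311 = 14.57 mg/L.
After input B: C = (9.311·14.57 + 0.0963·90.5) / 9.407 = 15.35 mg/L.
After input C: C = (9.407·15.35 + 0.0765·73) / 9.484 = 15.81 mg/L.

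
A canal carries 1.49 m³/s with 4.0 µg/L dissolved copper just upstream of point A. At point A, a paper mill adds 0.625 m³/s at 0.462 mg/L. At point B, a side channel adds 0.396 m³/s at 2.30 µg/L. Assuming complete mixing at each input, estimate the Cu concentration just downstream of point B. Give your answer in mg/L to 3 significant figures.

0.118 mg/L

4.0 µg/L = 0.004 mg/L.
After input A: C = (1.49·0.004 + 0.625·0.462) / 2.115 = 0.1393 mg/L.
2.30 µg/L = 0.0023 mg/L.
After input B: C = (2.115·0.1393 + 0.396·0.0023) / 2.511 = 0.1177 mg/L.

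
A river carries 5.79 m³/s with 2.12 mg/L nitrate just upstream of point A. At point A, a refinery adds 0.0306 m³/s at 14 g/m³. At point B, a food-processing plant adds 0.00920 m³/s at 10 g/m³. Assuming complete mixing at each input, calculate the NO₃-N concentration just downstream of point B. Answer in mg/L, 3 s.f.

2.19 mg/L

After input A: C = (5.79·2.12 + 0.0306·14) / 5.821 = 2.182 mg/L.
After input B: C = (5.821·2.182 + 0.0092·10) / 5.83 = 2.195 mg/L.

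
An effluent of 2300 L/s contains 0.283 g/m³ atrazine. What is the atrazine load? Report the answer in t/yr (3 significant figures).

20.5 t/yr

2300 L/s = 2.3 m³/s.
Mass flux = Q·C = 2.3 m³/s × 0.283 g/m³ = 0.6509 g/s.
= 0.6509 g/s × 31.56 = 20.54 t/yr.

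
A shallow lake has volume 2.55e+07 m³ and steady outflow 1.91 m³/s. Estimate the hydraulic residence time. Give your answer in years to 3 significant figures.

Q = 1.91 m³/s × 3.156e+07 s/yr = 6.028e+07 m³/yr.
Hydraulic residence time τ = V/Q = 2.55e+07/6.028e+07 = 0.4231 yr.

0.423 yr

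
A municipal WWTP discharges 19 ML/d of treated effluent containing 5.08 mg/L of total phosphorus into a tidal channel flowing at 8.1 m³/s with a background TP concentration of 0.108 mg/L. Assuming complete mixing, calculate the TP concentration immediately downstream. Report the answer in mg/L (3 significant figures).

0.239 mg/L

19 ML/d = 0.2199 m³/s.
Conservation of mass across the mixing zone: C = (0.2199·5.08 + 8.1·0.108) / (0.2199 + 8.1) = 1.992/8.32 = 0.2394 mg/L.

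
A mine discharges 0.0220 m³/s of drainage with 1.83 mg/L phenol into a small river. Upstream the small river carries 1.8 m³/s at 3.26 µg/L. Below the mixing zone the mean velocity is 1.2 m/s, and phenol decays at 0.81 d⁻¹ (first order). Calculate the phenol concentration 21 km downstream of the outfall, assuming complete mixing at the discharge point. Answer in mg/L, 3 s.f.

0.0215 mg/L

3.26 µg/L = 0.00326 mg/L.
After complete mixing, C₀ = (0.022·1.83 + 1.8·0.00326) / 1.822 = 0.02532 mg/L.
Travel time t = 2.1e+04 m / 1.2 m/s = 1.75e+04 s = 0.2025 d.
C = 0.02532·exp(−0.81·0.2025) = 0.02532·0.8487 = 0.02149 mg/L.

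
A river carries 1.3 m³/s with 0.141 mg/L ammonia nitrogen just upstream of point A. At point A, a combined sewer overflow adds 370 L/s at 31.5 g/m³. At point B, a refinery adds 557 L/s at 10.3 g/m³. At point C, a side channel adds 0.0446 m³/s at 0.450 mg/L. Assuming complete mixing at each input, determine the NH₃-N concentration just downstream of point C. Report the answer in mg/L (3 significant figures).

370 L/s = 0.37 m³/s.
After input A: C = (1.3·0.141 + 0.37·31.5) / 1.67 = 7.089 mg/L.
557 L/s = 0.557 m³/s.
After input B: C = (1.67·7.089 + 0.557·10.3) / 2.227 = 7.892 mg/L.
After input C: C = (2.227·7.892 + 0.0446·0.45) / 2.272 = 7.746 mg/L.

7.75 mg/L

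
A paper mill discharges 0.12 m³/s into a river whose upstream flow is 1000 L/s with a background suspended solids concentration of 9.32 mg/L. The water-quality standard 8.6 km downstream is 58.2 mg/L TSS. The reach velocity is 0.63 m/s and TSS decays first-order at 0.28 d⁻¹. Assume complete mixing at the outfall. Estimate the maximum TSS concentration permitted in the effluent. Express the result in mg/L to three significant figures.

490 mg/L

1000 L/s = 1 m³/s.
Travel time to the compliance point: t = 8600/0.63 = 1.365e+04 s = 0.158 d; decay factor exp(−0.28·0.158) = 0.9567.
So the concentration just after mixing may be at most 58.2/0.9567 = 60.83 mg/L.
Mass balance: 60.83·1.12 = 0.12·Cₑ + 1·9.32.
Cₑ = (68.13 − 9.32) / 0.12 = 490.1 mg/L.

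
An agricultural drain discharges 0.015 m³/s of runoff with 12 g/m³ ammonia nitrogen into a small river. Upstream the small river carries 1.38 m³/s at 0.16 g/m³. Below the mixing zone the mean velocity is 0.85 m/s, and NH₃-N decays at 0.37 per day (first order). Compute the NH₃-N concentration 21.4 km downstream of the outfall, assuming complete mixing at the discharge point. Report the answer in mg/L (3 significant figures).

After complete mixing, C₀ = (0.015·12 + 1.38·0.16) / 1.395 = 0.2873 mg/L.
Travel time t = 2.14e+04 m / 0.85 m/s = 2.518e+04 s = 0.2914 d.
C = 0.2873·exp(−0.37·0.2914) = 0.2873·0.8978 = 0.2579 mg/L.

0.258 mg/L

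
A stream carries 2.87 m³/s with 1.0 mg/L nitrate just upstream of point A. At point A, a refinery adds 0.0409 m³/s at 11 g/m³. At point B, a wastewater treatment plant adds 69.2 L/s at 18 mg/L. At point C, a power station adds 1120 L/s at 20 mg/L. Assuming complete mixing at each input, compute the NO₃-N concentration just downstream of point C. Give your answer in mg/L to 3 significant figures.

6.58 mg/L

After input A: C = (2.87·1 + 0.0409·11) / 2.911 = 1.141 mg/L.
69.2 L/s = 0.0692 m³/s.
After input B: C = (2.911·1.141 + 0.0692·18) / 2.98 = 1.532 mg/L.
1120 L/s = 1.12 m³/s.
After input C: C = (2.98·1.532 + 1.12·20) / 4.1 = 6.577 mg/L.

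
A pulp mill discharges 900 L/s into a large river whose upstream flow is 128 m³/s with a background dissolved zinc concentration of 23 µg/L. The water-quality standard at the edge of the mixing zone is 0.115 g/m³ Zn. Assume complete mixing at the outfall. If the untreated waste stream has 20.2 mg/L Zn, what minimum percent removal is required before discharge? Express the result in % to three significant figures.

34.7 %

900 L/s = 0.9 m³/s.
23 µg/L = 0.023 mg/L.
Mass balance: 0.115·128.9 = 0.9·Cₑ + 128·0.023.
Cₑ = (14.82 − 2.944) / 0.9 = 13.2 mg/L.
Required removal = 1 − 13.2/20.2 = 34.66 %.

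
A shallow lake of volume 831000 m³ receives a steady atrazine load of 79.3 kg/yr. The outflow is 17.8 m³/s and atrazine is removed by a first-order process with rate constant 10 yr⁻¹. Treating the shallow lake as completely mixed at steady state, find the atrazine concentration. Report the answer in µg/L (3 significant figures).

0.139 µg/L

Outflow Q = 17.8 m³/s × 3.156e+07 s/yr = 5.617e+08 m³/yr.
Steady-state CSTR mass balance: W = Q·C + k·V·C, so C = W/(Q + kV).
Q + kV = 5.617e+08 + 10·831000 = 5.7e+08 m³/yr.
C = 79.3/5.7e+08 = 1.391e-07 kg/m³ = 0.0001391 mg/L = 0.1391 µg/L.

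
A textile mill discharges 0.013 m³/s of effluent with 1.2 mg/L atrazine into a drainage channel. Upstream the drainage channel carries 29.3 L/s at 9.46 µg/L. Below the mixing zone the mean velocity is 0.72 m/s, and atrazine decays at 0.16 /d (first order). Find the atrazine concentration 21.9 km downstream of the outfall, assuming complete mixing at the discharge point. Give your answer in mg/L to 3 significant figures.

0.355 mg/L

29.3 L/s = 0.0293 m³/s.
9.46 µg/L = 0.00946 mg/L.
After complete mixing, C₀ = (0.013·1.2 + 0.0293·0.00946) / 0.0423 = 0.3753 mg/L.
Travel time t = 2.19e+04 m / 0.72 m/s = 3.042e+04 s = 0.352 d.
C = 0.3753·exp(−0.16·0.352) = 0.3753·0.9452 = 0.3548 mg/L.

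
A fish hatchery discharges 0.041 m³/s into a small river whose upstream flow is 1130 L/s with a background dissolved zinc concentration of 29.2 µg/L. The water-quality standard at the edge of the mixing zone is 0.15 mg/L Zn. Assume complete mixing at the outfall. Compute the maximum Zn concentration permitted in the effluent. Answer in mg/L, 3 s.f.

3.48 mg/L

1130 L/s = 1.13 m³/s.
29.2 µg/L = 0.0292 mg/L.
Mass balance: 0.15·1.171 = 0.041·Cₑ + 1.13·0.0292.
Cₑ = (0.1757 − 0.033) / 0.041 = 3.479 mg/L.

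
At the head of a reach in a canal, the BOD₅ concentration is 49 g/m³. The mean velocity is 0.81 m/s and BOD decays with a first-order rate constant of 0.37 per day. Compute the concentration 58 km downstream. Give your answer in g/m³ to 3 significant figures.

36.1 g/m³

Travel time t = 58 km / 0.81 m/s = 5.8e+04/0.81 = 7.16e+04 s = 0.8288 d.
First-order decay: C = 49·exp(−0.37·0.8288) = 49·0.7359 = 36.06 g/m³.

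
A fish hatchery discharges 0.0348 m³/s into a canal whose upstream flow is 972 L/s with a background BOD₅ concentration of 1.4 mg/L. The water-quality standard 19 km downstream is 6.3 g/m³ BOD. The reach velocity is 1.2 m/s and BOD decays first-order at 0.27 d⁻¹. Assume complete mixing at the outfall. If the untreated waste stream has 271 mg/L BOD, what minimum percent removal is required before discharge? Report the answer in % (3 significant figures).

43.8 %

972 L/s = 0.972 m³/s.
Travel time to the compliance point: t = 1.9e+04/1.2 = 1.583e+04 s = 0.1833 d; decay factor exp(−0.27·0.1833) = 0.9517.
So the concentration just after mixing may be at most 6.3/0.9517 = 6.62 mg/L.
Mass balance: 6.62·1.007 = 0.0348·Cₑ + 0.972·1.4.
Cₑ = (6.665 − 1.361) / 0.0348 = 152.4 mg/L.
Required removal = 1 − 152.4/271 = 43.76 %.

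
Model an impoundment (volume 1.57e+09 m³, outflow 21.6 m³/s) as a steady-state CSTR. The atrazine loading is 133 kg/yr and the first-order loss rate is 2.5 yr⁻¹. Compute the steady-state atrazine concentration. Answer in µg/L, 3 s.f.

Outflow Q = 21.6 m³/s × 3.156e+07 s/yr = 6.816e+08 m³/yr.
Steady-state CSTR mass balance: W = Q·C + k·V·C, so C = W/(Q + kV).
Q + kV = 6.816e+08 + 2.5·1.57e+09 = 4.607e+09 m³/yr.
C = 133/4.607e+09 = 2.887e-08 kg/m³ = 2.887e-05 mg/L = 0.02887 µg/L.

0.0289 µg/L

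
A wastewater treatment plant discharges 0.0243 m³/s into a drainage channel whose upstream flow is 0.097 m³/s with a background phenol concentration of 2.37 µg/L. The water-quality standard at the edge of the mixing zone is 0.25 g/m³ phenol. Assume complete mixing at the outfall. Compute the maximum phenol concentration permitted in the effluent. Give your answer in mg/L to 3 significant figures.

2.37 µg/L = 0.00237 mg/L.
Mass balance: 0.25·0.1213 = 0.0243·Cₑ + 0.097·0.00237.
Cₑ = (0.03033 − 0.0002299) / 0.0243 = 1.238 mg/L.

1.24 mg/L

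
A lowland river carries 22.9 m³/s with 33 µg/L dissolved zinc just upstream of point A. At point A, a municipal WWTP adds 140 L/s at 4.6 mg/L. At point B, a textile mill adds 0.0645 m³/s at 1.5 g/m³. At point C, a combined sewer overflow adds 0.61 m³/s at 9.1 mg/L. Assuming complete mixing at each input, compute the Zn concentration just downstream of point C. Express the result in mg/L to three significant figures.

33 µg/L = 0.033 mg/L.
140 L/s = 0.14 m³/s.
After input A: C = (22.9·0.033 + 0.14·4.6) / 23.04 = 0.06075 mg/L.
After input B: C = (23.04·0.06075 + 0.0645·1.5) / 23.1 = 0.06477 mg/L.
After input C: C = (23.1·0.06477 + 0.61·9.1) / 23.71 = 0.2972 mg/L.

0.297 mg/L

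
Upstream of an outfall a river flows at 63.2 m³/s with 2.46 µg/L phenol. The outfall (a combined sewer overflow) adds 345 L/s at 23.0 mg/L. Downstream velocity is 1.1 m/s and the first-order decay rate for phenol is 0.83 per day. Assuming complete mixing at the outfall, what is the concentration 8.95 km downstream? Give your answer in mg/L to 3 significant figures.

0.118 mg/L

345 L/s = 0.345 m³/s.
2.46 µg/L = 0.00246 mg/L.
After complete mixing, C₀ = (0.345·23 + 63.2·0.00246) / 63.55 = 0.1273 mg/L.
Travel time t = 8950 m / 1.1 m/s = 8136 s = 0.09417 d.
C = 0.1273·exp(−0.83·0.09417) = 0.1273·0.9248 = 0.1177 mg/L.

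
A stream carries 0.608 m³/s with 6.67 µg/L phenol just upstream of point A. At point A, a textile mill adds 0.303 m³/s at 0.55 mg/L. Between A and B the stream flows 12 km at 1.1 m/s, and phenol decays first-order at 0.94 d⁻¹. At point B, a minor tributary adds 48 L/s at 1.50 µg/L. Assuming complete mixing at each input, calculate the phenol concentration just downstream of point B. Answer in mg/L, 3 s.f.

6.67 µg/L = 0.00667 mg/L.
After input A: C = (0.608·0.00667 + 0.303·0.55) / 0.911 = 0.1874 mg/L.
Over the 12 km reach to input B (t = 1.091e+04 s = 0.1263 d), decay gives C = 0.1874·exp(−0.94·0.1263) = 0.1664 mg/L.
48 L/s = 0.048 m³/s.
1.50 µg/L = 0.0015 mg/L.
After input B: C = (0.911·0.1664 + 0.048·0.0015) / 0.959 = 0.1582 mg/L.

0.158 mg/L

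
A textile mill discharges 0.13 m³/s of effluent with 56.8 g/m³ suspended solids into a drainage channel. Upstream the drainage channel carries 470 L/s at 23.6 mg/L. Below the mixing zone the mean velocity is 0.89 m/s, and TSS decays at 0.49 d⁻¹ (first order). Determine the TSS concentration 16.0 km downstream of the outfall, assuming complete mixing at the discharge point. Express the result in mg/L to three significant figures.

27.8 mg/L

470 L/s = 0.47 m³/s.
After complete mixing, C₀ = (0.13·56.8 + 0.47·23.6) / 0.6 = 30.79 mg/L.
Travel time t = 1.6e+04 m / 0.89 m/s = 1.798e+04 s = 0.2081 d.
C = 30.79·exp(−0.49·0.2081) = 30.79·0.9031 = 27.81 mg/L.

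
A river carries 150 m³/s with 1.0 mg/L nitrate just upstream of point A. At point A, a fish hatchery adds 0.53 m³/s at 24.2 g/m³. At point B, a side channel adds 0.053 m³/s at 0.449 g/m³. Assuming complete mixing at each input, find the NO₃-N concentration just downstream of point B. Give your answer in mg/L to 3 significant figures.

After input A: C = (150·1 + 0.53·24.2) / 150.5 = 1.082 mg/L.
After input B: C = (150.5·1.082 + 0.053·0.449) / 150.6 = 1.081 mg/L.

1.08 mg/L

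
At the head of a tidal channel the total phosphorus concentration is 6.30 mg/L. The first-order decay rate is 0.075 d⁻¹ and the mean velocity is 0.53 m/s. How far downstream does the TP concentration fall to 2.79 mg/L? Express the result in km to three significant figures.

From C = C₀·e^(−kt), t = ln(C₀/C)/k = ln(6.30/2.79)/0.075 = 0.8145/0.075 = 10.86 d.
Distance = v·t = 0.53 m/s × 9.383e+05 s = 4.973e+05 m = 497.3 km.

497 km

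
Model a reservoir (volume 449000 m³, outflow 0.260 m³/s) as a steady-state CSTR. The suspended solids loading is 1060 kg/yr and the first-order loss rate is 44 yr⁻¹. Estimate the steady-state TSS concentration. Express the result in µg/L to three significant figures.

Outflow Q = 0.260 m³/s × 3.156e+07 s/yr = 8.205e+06 m³/yr.
Steady-state CSTR mass balance: W = Q·C + k·V·C, so C = W/(Q + kV).
Q + kV = 8.205e+06 + 44·449000 = 2.796e+07 m³/yr.
C = 1060/2.796e+07 = 3.791e-05 kg/m³ = 0.03791 mg/L = 37.91 µg/L.

37.9 µg/L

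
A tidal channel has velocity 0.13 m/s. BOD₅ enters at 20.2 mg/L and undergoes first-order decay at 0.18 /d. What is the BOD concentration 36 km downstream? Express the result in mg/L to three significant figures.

Travel time t = 36 km / 0.13 m/s = 3.6e+04/0.13 = 2.769e+05 s = 3.205 d.
First-order decay: C = 20.2·exp(−0.18·3.205) = 20.2·0.5616 = 11.34 mg/L.

11.3 mg/L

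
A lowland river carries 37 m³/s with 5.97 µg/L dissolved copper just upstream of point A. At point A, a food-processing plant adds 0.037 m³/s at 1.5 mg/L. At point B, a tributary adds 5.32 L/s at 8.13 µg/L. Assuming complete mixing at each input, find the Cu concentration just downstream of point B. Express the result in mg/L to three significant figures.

5.97 µg/L = 0.00597 mg/L.
After input A: C = (37·0.00597 + 0.037·1.5) / 37.04 = 0.007463 mg/L.
5.32 L/s = 0.00532 m³/s.
8.13 µg/L = 0.00813 mg/L.
After input B: C = (37.04·0.007463 + 0.00532·0.00813) / 37.04 = 0.007463 mg/L.

0.00746 mg/L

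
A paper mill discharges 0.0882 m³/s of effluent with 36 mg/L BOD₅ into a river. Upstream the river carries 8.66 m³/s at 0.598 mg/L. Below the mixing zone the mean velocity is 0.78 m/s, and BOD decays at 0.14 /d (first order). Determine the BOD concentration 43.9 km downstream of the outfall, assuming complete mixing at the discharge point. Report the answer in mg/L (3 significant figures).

0.872 mg/L

After complete mixing, C₀ = (0.0882·36 + 8.66·0.598) / 8.748 = 0.9549 mg/L.
Travel time t = 4.39e+04 m / 0.78 m/s = 5.628e+04 s = 0.6514 d.
C = 0.9549·exp(−0.14·0.6514) = 0.9549·0.9128 = 0.8717 mg/L.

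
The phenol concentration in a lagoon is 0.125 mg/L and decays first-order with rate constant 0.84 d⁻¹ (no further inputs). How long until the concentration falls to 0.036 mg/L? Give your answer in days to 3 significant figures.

1.48 d

t = ln(C₀/C)/k = ln(0.125/0.036)/0.84 = 1.245/0.84 = 1.482 d.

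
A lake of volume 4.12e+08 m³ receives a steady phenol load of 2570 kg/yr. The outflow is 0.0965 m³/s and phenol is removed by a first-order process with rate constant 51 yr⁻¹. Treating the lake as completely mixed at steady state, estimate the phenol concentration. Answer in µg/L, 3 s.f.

0.122 µg/L

Outflow Q = 0.0965 m³/s × 3.156e+07 s/yr = 3.045e+06 m³/yr.
Steady-state CSTR mass balance: W = Q·C + k·V·C, so C = W/(Q + kV).
Q + kV = 3.045e+06 + 51·4.12e+08 = 2.102e+10 m³/yr.
C = 2570/2.102e+10 = 1.223e-07 kg/m³ = 0.0001223 mg/L = 0.1223 µg/L.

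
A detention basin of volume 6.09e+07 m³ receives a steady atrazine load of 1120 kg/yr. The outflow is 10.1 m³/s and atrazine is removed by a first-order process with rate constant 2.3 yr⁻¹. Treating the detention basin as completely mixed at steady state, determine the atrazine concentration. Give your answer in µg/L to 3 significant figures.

2.44 µg/L

Outflow Q = 10.1 m³/s × 3.156e+07 s/yr = 3.187e+08 m³/yr.
Steady-state CSTR mass balance: W = Q·C + k·V·C, so C = W/(Q + kV).
Q + kV = 3.187e+08 + 2.3·6.09e+07 = 4.588e+08 m³/yr.
C = 1120/4.588e+08 = 2.441e-06 kg/m³ = 0.002441 mg/L = 2.441 µg/L.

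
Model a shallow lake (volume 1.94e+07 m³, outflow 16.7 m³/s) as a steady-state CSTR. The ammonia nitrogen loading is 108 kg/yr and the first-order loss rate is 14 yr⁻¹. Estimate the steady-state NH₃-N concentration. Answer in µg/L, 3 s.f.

0.135 µg/L

Outflow Q = 16.7 m³/s × 3.156e+07 s/yr = 5.27e+08 m³/yr.
Steady-state CSTR mass balance: W = Q·C + k·V·C, so C = W/(Q + kV).
Q + kV = 5.27e+08 + 14·1.94e+07 = 7.986e+08 m³/yr.
C = 108/7.986e+08 = 1.352e-07 kg/m³ = 0.0001352 mg/L = 0.1352 µg/L.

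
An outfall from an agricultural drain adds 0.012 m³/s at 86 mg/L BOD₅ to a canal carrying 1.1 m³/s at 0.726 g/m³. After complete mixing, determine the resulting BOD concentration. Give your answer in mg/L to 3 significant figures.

Conservation of mass across the mixing zone: C = (0.012·86 + 1.1·0.726) / (0.012 + 1.1) = 1.831/1.112 = 1.646 mg/L.

1.65 mg/L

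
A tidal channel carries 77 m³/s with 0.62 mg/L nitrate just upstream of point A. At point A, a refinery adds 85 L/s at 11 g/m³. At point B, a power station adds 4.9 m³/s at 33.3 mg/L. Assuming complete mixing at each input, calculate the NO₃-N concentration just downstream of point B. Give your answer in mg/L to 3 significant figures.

2.58 mg/L

85 L/s = 0.085 m³/s.
After input A: C = (77·0.62 + 0.085·11) / 77.08 = 0.6314 mg/L.
After input B: C = (77.08·0.6314 + 4.9·33.3) / 81.98 = 2.584 mg/L.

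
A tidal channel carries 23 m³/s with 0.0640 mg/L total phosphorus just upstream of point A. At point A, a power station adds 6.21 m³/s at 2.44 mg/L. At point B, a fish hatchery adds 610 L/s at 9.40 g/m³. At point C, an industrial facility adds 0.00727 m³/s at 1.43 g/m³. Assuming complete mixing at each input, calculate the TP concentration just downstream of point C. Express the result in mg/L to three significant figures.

0.750 mg/L

After input A: C = (23·0.064 + 6.21·2.44) / 29.21 = 0.5691 mg/L.
610 L/s = 0.61 m³/s.
After input B: C = (29.21·0.5691 + 0.61·9.4) / 29.82 = 0.7498 mg/L.
After input C: C = (29.82·0.7498 + 0.00727·1.43) / 29.83 = 0.7499 mg/L.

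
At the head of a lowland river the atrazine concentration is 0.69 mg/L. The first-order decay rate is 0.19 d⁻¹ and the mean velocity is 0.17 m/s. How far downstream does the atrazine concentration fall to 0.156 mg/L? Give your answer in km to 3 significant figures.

From C = C₀·e^(−kt), t = ln(C₀/C)/k = ln(0.69/0.156)/0.19 = 1.487/0.19 = 7.825 d.
Distance = v·t = 0.17 m/s × 6.761e+05 s = 1.149e+05 m = 114.9 km.

115 km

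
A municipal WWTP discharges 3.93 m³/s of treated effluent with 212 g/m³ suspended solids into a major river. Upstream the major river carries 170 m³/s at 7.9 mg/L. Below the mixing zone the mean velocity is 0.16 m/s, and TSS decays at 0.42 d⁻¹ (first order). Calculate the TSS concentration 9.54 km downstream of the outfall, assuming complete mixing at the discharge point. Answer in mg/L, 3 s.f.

After complete mixing, C₀ = (3.93·212 + 170·7.9) / 173.9 = 12.51 mg/L.
Travel time t = 9540 m / 0.16 m/s = 5.962e+04 s = 0.6901 d.
C = 12.51·exp(−0.42·0.6901) = 12.51·0.7484 = 9.364 mg/L.

9.36 mg/L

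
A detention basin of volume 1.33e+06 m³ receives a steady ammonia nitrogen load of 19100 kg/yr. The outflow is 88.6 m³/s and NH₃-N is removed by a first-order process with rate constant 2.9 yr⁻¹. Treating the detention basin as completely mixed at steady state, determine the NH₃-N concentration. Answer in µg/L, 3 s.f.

Outflow Q = 88.6 m³/s × 3.156e+07 s/yr = 2.796e+09 m³/yr.
Steady-state CSTR mass balance: W = Q·C + k·V·C, so C = W/(Q + kV).
Q + kV = 2.796e+09 + 2.9·1.33e+06 = 2.8e+09 m³/yr.
C = 19100/2.8e+09 = 6.822e-06 kg/m³ = 0.006822 mg/L = 6.822 µg/L.

6.82 µg/L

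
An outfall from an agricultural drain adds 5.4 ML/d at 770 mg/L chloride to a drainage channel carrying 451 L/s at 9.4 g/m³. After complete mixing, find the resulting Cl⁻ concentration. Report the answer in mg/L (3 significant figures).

5.4 ML/d = 0.0625 m³/s.
451 L/s = 0.451 m³/s.
By mass balance at complete mixing, C = (0.0625·770 + 0.451·9.4) / (0.0625 + 0.451) = 52.36/0.5135 = 102 mg/L.

102 mg/L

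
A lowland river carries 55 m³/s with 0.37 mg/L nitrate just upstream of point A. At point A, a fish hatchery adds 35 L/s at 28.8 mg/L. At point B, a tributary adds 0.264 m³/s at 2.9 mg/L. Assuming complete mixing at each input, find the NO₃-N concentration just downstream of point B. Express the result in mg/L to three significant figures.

35 L/s = 0.035 m³/s.
After input A: C = (55·0.37 + 0.035·28.8) / 55.03 = 0.3881 mg/L.
After input B: C = (55.03·0.3881 + 0.264·2.9) / 55.3 = 0.4001 mg/L.

0.400 mg/L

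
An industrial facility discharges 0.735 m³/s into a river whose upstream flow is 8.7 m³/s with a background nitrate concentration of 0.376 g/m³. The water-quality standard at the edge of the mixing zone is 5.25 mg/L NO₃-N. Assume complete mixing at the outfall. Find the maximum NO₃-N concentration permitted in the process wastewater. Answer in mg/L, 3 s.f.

Mass balance: 5.25·9.435 = 0.735·Cₑ + 8.7·0.376.
Cₑ = (49.53 − 3.271) / 0.735 = 62.94 mg/L.

62.9 mg/L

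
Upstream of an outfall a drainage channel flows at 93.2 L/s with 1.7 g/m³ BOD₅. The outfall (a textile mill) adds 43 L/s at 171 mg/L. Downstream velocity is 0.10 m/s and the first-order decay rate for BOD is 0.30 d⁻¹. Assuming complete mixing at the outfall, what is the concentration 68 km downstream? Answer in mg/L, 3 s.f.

43 L/s = 0.043 m³/s.
93.2 L/s = 0.0932 m³/s.
After complete mixing, C₀ = (0.043·171 + 0.0932·1.7) / 0.1362 = 55.15 mg/L.
Travel time t = 6.8e+04 m / 0.10 m/s = 6.8e+05 s = 7.87 d.
C = 55.15·exp(−0.30·7.87) = 55.15·0.09432 = 5.201 mg/L.

5.20 mg/L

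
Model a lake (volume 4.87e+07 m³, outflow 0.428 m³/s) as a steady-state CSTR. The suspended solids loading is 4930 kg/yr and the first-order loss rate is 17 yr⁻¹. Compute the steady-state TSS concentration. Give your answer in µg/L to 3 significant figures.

Outflow Q = 0.428 m³/s × 3.156e+07 s/yr = 1.351e+07 m³/yr.
Steady-state CSTR mass balance: W = Q·C + k·V·C, so C = W/(Q + kV).
Q + kV = 1.351e+07 + 17·4.87e+07 = 8.414e+08 m³/yr.
C = 4930/8.414e+08 = 5.859e-06 kg/m³ = 0.005859 mg/L = 5.859 µg/L.

5.86 µg/L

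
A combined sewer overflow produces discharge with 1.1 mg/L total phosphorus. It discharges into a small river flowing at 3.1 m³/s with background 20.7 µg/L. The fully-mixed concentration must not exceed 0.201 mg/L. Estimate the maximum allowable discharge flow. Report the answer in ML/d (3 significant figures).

20.7 µg/L = 0.0207 mg/L.
Mass balance at complete mixing: C_std·(Q_w + Q_r) = Q_w·C_e + Q_r·C_b.
Rearranging, Q_w = Q_r·(C_std − C_b)/(C_e − C_std) = 3.1·(0.201 − 0.0207) / (1.1 − 0.201) = 0.6217 m³/s.
= 53.72 ML/d.

53.7 ML/d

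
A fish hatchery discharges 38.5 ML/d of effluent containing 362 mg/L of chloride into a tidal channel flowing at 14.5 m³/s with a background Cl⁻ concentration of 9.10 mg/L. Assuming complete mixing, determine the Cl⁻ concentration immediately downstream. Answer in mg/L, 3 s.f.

19.6 mg/L

38.5 ML/d = 0.4456 m³/s.
Flow-weighted mixing gives C = (0.4456·362 + 14.5·9.1) / (0.4456 + 14.5) = 293.3/14.95 = 19.62 mg/L.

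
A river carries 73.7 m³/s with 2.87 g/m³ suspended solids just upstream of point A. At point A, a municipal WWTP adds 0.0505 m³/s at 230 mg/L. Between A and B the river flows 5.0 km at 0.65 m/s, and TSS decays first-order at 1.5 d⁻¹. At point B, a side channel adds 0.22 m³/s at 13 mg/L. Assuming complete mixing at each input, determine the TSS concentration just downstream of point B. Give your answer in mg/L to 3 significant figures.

2.68 mg/L

After input A: C = (73.7·2.87 + 0.0505·230) / 73.75 = 3.026 mg/L.
Over the 5.0 km reach to input B (t = 7692 s = 0.08903 d), decay gives C = 3.026·exp(−1.5·0.08903) = 2.647 mg/L.
After input B: C = (73.75·2.647 + 0.22·13) / 73.97 = 2.678 mg/L.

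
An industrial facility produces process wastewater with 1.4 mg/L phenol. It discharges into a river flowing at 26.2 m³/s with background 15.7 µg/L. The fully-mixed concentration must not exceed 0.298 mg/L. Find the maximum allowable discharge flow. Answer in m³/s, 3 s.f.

15.7 µg/L = 0.0157 mg/L.
Mass balance at complete mixing: C_std·(Q_w + Q_r) = Q_w·C_e + Q_r·C_b.
Rearranging, Q_w = Q_r·(C_std − C_b)/(C_e − C_std) = 26.2·(0.298 − 0.0157) / (1.4 − 0.298) = 6.712 m³/s.

6.71 m³/s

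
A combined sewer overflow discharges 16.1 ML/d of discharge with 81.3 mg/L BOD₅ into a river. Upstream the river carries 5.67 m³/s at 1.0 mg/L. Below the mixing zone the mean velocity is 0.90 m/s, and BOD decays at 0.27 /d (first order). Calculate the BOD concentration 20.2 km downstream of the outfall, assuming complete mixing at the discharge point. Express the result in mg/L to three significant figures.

3.31 mg/L

16.1 ML/d = 0.1863 m³/s.
After complete mixing, C₀ = (0.1863·81.3 + 5.67·1) / 5.856 = 3.555 mg/L.
Travel time t = 2.02e+04 m / 0.90 m/s = 2.244e+04 s = 0.2598 d.
C = 3.555·exp(−0.27·0.2598) = 3.555·0.9323 = 3.314 mg/L.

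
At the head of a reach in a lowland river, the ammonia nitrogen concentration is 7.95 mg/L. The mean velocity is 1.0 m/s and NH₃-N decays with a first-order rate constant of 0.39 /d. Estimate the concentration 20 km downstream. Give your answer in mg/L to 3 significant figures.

Travel time t = 20 km / 1.0 m/s = 2e+04/1.0 = 2e+04 s = 0.2315 d.
First-order decay: C = 7.95·exp(−0.39·0.2315) = 7.95·0.9137 = 7.264 mg/L.

7.26 mg/L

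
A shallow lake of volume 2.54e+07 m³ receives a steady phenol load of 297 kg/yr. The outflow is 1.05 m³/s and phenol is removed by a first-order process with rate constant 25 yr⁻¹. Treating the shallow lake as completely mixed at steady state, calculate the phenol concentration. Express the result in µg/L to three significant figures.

0.445 µg/L

Outflow Q = 1.05 m³/s × 3.156e+07 s/yr = 3.314e+07 m³/yr.
Steady-state CSTR mass balance: W = Q·C + k·V·C, so C = W/(Q + kV).
Q + kV = 3.314e+07 + 25·2.54e+07 = 6.681e+08 m³/yr.
C = 297/6.681e+08 = 4.445e-07 kg/m³ = 0.0004445 mg/L = 0.4445 µg/L.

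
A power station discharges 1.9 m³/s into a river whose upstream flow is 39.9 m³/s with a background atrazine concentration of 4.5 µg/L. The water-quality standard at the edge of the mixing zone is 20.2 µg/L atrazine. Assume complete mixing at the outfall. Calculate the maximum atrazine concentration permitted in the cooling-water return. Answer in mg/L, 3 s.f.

0.350 mg/L

4.5 µg/L = 0.0045 mg/L.
20.2 µg/L = 0.0202 mg/L.
Mass balance: 0.0202·41.8 = 1.9·Cₑ + 39.9·0.0045.
Cₑ = (0.8444 − 0.1796) / 1.9 = 0.3499 mg/L.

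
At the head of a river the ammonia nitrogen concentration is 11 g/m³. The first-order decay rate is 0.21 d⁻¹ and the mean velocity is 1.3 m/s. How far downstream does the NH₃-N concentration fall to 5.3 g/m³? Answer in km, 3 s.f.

From C = C₀·e^(−kt), t = ln(C₀/C)/k = ln(11/5.3)/0.21 = 0.7302/0.21 = 3.477 d.
Distance = v·t = 1.3 m/s × 3.004e+05 s = 3.905e+05 m = 390.5 km.

391 km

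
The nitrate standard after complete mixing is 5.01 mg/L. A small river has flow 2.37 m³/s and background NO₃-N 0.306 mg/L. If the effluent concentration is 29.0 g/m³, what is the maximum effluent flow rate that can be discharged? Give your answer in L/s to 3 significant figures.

465 L/s

Mass balance at complete mixing: C_std·(Q_w + Q_r) = Q_w·C_e + Q_r·C_b.
Rearranging, Q_w = Q_r·(C_std − C_b)/(C_e − C_std) = 2.37·(5.01 − 0.306) / (29 − 5.01) = 0.4647 m³/s.
= 464.7 L/s.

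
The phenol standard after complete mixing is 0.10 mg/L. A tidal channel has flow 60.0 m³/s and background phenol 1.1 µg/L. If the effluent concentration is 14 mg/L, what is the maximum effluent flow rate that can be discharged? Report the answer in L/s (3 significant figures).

427 L/s

1.1 µg/L = 0.0011 mg/L.
Mass balance at complete mixing: C_std·(Q_w + Q_r) = Q_w·C_e + Q_r·C_b.
Rearranging, Q_w = Q_r·(C_std − C_b)/(C_e − C_std) = 60.0·(0.1 − 0.0011) / (14 − 0.1) = 0.4269 m³/s.
= 426.9 L/s.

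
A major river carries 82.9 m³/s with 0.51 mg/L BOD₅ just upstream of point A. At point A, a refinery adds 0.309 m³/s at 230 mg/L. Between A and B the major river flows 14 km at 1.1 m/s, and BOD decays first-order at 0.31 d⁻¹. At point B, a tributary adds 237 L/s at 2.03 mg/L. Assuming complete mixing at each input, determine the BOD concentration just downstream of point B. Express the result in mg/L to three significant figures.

1.30 mg/L

After input A: C = (82.9·0.51 + 0.309·230) / 83.21 = 1.362 mg/L.
Over the 14 km reach to input B (t = 1.273e+04 s = 0.1473 d), decay gives C = 1.362·exp(−0.31·0.1473) = 1.301 mg/L.
237 L/s = 0.237 m³/s.
After input B: C = (83.21·1.301 + 0.237·2.03) / 83.45 = 1.303 mg/L.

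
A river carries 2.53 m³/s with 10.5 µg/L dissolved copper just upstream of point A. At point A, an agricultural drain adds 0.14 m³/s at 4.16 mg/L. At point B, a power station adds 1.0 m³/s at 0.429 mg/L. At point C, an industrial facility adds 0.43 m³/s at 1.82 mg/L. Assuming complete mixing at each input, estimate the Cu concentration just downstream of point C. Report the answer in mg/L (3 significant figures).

10.5 µg/L = 0.0105 mg/L.
After input A: C = (2.53·0.0105 + 0.14·4.16) / 2.67 = 0.2281 mg/L.
After input B: C = (2.67·0.2281 + 1·0.429) / 3.67 = 0.2828 mg/L.
After input C: C = (3.67·0.2828 + 0.43·1.82) / 4.1 = 0.444 mg/L.

0.444 mg/L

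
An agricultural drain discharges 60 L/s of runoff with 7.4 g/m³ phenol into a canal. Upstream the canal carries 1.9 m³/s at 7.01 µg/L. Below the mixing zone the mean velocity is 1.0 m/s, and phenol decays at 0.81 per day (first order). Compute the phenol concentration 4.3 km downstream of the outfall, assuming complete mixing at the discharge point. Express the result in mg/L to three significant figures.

0.224 mg/L

60 L/s = 0.06 m³/s.
7.01 µg/L = 0.00701 mg/L.
After complete mixing, C₀ = (0.06·7.4 + 1.9·0.00701) / 1.96 = 0.2333 mg/L.
Travel time t = 4300 m / 1.0 m/s = 4300 s = 0.04977 d.
C = 0.2333·exp(−0.81·0.04977) = 0.2333·0.9605 = 0.2241 mg/L.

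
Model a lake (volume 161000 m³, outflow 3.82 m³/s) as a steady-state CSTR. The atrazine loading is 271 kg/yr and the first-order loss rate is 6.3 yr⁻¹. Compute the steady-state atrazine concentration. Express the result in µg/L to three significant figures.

2.23 µg/L

Outflow Q = 3.82 m³/s × 3.156e+07 s/yr = 1.206e+08 m³/yr.
Steady-state CSTR mass balance: W = Q·C + k·V·C, so C = W/(Q + kV).
Q + kV = 1.206e+08 + 6.3·161000 = 1.216e+08 m³/yr.
C = 271/1.216e+08 = 2.229e-06 kg/m³ = 0.002229 mg/L = 2.229 µg/L.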